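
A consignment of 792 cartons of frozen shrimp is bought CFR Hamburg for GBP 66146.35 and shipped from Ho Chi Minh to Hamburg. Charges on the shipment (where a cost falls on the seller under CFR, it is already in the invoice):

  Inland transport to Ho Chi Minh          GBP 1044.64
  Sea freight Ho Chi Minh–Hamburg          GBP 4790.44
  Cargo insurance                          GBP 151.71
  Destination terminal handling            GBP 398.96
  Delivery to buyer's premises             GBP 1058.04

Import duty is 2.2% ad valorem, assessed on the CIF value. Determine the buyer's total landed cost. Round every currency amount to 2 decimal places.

CFR: the seller pays costs through ocean freight to the destination port, but not insurance.
Already in the invoice (seller's account under CFR): inland to port, freight — exclude.
CIF value = CFR price + insurance = 66146.35 + 151.71 = 66298.06
Import duty = 66298.06 × 2.2% = 1458.56
Buyer bears: insurance 151.71 + destination terminal 398.96 + delivery 1058.04 + duty 1458.56 = 3067.27
Landed cost = invoice 66146.35 + 3067.27 = 69213.62

Total landed cost: GBP 69213.62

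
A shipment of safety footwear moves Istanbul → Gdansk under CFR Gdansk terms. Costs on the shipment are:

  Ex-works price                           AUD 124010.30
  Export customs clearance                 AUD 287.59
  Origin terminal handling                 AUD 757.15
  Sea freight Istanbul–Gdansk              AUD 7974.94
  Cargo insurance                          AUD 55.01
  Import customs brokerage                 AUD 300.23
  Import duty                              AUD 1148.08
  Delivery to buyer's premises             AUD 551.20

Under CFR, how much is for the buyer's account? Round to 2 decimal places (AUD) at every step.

CFR: the seller pays costs through ocean freight to the destination port, but not insurance.
Seller's account: goods 124010.30 + export clearance 287.59 + origin terminal 757.15 + freight 7974.94 = 133029.98
Buyer's account: insurance 55.01 + brokerage 300.23 + duty 1148.08 + delivery 551.20 = 2054.52

Buyer's account: AUD 2054.52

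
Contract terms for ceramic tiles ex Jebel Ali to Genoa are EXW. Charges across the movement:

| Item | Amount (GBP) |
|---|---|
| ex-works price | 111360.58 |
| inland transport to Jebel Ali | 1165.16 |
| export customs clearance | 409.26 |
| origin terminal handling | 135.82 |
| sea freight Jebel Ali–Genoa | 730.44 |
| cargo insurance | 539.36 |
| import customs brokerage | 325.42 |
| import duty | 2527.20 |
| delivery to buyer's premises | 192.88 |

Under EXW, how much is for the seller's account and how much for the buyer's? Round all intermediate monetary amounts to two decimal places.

EXW: the seller makes goods available at their premises; the buyer bears all onward costs.
Seller's account: goods 111360.58 = 111360.58
Buyer's account: inland to port 1165.16 + export clearance 409.26 + origin terminal 135.82 + freight 730.44 + insurance 539.36 + brokerage 325.42 + duty 2527.20 + delivery 192.88 = 6025.54

Seller: GBP 111360.58; buyer: GBP 6025.54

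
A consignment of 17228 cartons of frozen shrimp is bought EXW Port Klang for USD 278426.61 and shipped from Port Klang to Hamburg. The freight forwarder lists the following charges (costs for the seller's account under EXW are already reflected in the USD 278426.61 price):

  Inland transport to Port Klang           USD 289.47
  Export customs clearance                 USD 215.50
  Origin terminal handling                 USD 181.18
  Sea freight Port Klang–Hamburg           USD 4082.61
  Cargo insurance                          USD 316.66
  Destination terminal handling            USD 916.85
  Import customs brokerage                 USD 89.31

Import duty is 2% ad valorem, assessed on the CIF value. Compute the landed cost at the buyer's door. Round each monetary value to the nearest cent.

EXW: the seller makes goods available at their premises; the buyer bears all onward costs.
CIF value = EXW price + inland to port + export clearance + origin terminal + freight + insurance = 278426.61 + 289.47 + 215.50 + 181.18 + 4082.61 + 316.66 = 283512.03
Import duty = 283512.03 × 2% = 5670.24
Buyer bears: inland to port 289.47 + export clearance 215.50 + origin terminal 181.18 + freight 4082.61 + insurance 316.66 + destination terminal 916.85 + brokerage 89.31 + duty 5670.24 = 11761.82
Landed cost = invoice 278426.61 + 11761.82 = 290188.43

Total landed cost: USD 290188.43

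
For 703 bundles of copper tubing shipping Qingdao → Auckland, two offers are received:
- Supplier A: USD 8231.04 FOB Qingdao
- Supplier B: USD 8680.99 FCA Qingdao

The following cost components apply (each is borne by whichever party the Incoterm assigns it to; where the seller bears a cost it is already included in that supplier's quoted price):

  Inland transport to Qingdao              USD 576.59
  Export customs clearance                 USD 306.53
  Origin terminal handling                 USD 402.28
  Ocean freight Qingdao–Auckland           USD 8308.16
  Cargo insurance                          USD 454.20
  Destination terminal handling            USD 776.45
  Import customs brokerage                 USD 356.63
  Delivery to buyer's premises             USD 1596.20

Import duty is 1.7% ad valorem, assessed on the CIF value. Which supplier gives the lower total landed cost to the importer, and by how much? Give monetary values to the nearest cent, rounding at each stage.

Supplier A (FOB):
CIF value = FOB price + freight + insurance = 8231.04 + 8308.16 + 454.20 = 16993.40
Import duty = 16993.40 × 1.7% = 288.89
Buyer bears (A): 8308.16 + 454.20 + 776.45 + 356.63 + 1596.20 = 11491.64
Landed cost (A) = invoice 8231.04 + 11491.64 + duty 288.89 = 20011.57
Supplier B (FCA):
CIF value = FCA price + origin terminal + freight + insurance = 8680.99 + 402.28 + 8308.16 + 454.20 = 17845.63
Import duty = 17845.63 × 1.7% = 303.38
Buyer bears (B): 402.28 + 8308.16 + 454.20 + 776.45 + 356.63 + 1596.20 = 11893.92
Landed cost (B) = invoice 8680.99 + 11893.92 + duty 303.38 = 20878.29
Difference = |20011.57 − 20878.29| = 866.72

Supplier A is cheaper by USD 866.72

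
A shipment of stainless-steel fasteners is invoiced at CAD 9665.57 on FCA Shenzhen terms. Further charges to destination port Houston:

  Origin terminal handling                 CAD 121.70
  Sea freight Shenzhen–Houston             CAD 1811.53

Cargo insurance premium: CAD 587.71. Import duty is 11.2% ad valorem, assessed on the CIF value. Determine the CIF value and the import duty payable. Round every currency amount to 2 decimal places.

CIF = FCA price + pre-shipment costs + freight + insurance
CIF = 9665.57 + 121.70 + 1811.53 + 587.71 = 12186.51
Import duty = 12186.51 × 11.2% = 1364.89

CIF value: CAD 12186.51; import duty: CAD 1364.89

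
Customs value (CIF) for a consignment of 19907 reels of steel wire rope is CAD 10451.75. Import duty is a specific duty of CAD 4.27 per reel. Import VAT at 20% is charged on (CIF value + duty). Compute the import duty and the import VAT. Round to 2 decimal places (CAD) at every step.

Import duty = 19907 × 4.27 = 85002.89
VAT base = CIF + duty = 10451.75 + 85002.89 = 95454.64
Import VAT = 95454.64 × 20% = 19090.93

Import duty: CAD 85002.89; import VAT: CAD 19090.93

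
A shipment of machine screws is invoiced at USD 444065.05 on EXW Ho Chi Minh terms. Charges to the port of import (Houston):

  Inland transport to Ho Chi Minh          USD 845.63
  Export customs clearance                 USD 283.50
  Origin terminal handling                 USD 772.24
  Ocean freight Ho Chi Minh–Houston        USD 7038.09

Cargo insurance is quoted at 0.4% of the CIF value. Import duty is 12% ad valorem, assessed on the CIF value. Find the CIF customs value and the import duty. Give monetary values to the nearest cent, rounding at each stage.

Let C be the CIF value. C = EXW price + pre-shipment costs + freight + 0.4% × C
C − 0.4% × C = 444065.05 + 845.63 + 283.50 + 772.24 + 7038.09
0.996 × C = 453004.51
C = 453004.51 / 0.996 = 454823.81
Insurance premium = 0.4% × 454823.81 = 1819.30
Import duty = 454823.81 × 12% = 54578.86

CIF value: USD 454823.81; import duty: USD 54578.86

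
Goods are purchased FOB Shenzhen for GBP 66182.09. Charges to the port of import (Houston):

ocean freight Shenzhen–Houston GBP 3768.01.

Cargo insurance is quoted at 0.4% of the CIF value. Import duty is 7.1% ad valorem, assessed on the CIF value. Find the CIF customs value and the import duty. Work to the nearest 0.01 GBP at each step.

CIF value: GBP 70231.02; import duty: GBP 4986.40

Let C be the CIF value. C = FOB price + freight + 0.4% × C
C − 0.4% × C = 66182.09 + 3768.01
0.996 × C = 69950.10
C = 69950.10 / 0.996 = 70231.02
Insurance premium = 0.4% × 70231.02 = 280.92
Import duty = 70231.02 × 7.1% = 4986.40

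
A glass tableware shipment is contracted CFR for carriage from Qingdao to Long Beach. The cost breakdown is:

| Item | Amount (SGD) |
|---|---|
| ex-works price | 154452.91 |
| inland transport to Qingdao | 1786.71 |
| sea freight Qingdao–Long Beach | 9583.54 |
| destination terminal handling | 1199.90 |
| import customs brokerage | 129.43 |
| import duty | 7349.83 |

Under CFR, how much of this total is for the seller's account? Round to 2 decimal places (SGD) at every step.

CFR: the seller pays costs through ocean freight to the destination port, but not insurance.
Seller's account: goods 154452.91 + inland to port 1786.71 + freight 9583.54 = 165823.16
Buyer's account: destination terminal 1199.90 + brokerage 129.43 + duty 7349.83 = 8679.16

Seller's account: SGD 165823.16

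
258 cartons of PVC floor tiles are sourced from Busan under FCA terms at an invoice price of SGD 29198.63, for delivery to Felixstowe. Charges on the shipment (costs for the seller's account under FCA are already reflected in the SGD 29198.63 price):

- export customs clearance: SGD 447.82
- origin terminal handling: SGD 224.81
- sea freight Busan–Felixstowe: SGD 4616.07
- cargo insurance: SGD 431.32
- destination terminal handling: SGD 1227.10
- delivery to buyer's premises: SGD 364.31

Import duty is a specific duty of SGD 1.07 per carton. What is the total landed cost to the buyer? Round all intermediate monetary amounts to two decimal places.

Total landed cost: SGD 36338.30

FCA: the seller delivers export-cleared goods to the carrier; the buyer bears costs from that point.
Already in the invoice (seller's account under FCA): export clearance — exclude.
CIF value = FCA price + origin terminal + freight + insurance = 29198.63 + 224.81 + 4616.07 + 431.32 = 34470.83
Import duty = 258 × 1.07 = 276.06
Buyer bears: origin terminal 224.81 + freight 4616.07 + insurance 431.32 + destination terminal 1227.10 + delivery 364.31 + duty 276.06 = 7139.67
Landed cost = invoice 29198.63 + 7139.67 = 36338.30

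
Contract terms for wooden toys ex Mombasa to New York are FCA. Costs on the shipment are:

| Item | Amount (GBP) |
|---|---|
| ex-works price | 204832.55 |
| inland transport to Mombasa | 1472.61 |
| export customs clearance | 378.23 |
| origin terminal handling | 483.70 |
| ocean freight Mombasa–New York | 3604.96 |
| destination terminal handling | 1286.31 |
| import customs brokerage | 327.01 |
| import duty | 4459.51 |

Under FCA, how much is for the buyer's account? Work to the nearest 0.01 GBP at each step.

Buyer's account: GBP 10161.49

FCA: the seller delivers export-cleared goods to the carrier; the buyer bears costs from that point.
Seller's account: goods 204832.55 + inland to port 1472.61 + export clearance 378.23 = 206683.39
Buyer's account: origin terminal 483.70 + freight 3604.96 + destination terminal 1286.31 + brokerage 327.01 + duty 4459.51 = 10161.49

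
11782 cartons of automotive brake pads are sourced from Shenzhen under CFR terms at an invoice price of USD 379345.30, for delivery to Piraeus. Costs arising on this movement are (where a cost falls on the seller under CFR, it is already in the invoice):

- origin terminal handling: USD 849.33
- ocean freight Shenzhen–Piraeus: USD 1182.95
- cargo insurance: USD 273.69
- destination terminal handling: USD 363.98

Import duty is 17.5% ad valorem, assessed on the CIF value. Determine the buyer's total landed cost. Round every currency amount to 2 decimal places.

CFR: the seller pays costs through ocean freight to the destination port, but not insurance.
Already in the invoice (seller's account under CFR): origin terminal, freight — exclude.
CIF value = CFR price + insurance = 379345.30 + 273.69 = 379618.99
Import duty = 379618.99 × 17.5% = 66433.32
Buyer bears: insurance 273.69 + destination terminal 363.98 + duty 66433.32 = 67070.99
Landed cost = invoice 379345.30 + 67070.99 = 446416.29

Total landed cost: USD 446416.29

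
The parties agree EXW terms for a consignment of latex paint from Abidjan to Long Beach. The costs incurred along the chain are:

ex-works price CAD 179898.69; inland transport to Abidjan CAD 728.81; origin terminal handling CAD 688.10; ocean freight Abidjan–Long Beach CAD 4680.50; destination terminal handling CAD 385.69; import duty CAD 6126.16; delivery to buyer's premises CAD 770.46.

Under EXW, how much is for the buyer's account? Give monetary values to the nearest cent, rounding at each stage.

Buyer's account: CAD 13379.72

EXW: the seller makes goods available at their premises; the buyer bears all onward costs.
Seller's account: goods 179898.69 = 179898.69
Buyer's account: inland to port 728.81 + origin terminal 688.10 + freight 4680.50 + destination terminal 385.69 + duty 6126.16 + delivery 770.46 = 13379.72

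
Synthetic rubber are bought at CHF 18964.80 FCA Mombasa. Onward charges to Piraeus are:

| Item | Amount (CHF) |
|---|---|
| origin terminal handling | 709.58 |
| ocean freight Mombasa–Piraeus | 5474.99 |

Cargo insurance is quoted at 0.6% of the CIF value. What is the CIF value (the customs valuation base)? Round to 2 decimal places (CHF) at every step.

Let C be the CIF value. C = FCA price + pre-shipment costs + freight + 0.6% × C
C − 0.6% × C = 18964.80 + 709.58 + 5474.99
0.994 × C = 25149.37
C = 25149.37 / 0.994 = 25301.18
Insurance premium = 0.6% × 25301.18 = 151.81

CIF value: CHF 25301.18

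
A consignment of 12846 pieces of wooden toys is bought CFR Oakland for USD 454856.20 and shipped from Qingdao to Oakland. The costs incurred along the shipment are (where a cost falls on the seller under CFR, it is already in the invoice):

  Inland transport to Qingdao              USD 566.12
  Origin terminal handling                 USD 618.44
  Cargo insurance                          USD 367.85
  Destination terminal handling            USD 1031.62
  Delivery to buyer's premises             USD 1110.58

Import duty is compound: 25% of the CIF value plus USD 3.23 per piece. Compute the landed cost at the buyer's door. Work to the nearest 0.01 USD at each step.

Total landed cost: USD 612664.84

CFR: the seller pays costs through ocean freight to the destination port, but not insurance.
Already in the invoice (seller's account under CFR): inland to port, origin terminal — exclude.
CIF value = CFR price + insurance = 454856.20 + 367.85 = 455224.05
Ad valorem component: 455224.05 × 25% = 113806.01
Specific component: 12846 × 3.23 = 41492.58
Import duty = 113806.01 + 41492.58 = 155298.59
Buyer bears: insurance 367.85 + destination terminal 1031.62 + delivery 1110.58 + duty 155298.59 = 157808.64
Landed cost = invoice 454856.20 + 157808.64 = 612664.84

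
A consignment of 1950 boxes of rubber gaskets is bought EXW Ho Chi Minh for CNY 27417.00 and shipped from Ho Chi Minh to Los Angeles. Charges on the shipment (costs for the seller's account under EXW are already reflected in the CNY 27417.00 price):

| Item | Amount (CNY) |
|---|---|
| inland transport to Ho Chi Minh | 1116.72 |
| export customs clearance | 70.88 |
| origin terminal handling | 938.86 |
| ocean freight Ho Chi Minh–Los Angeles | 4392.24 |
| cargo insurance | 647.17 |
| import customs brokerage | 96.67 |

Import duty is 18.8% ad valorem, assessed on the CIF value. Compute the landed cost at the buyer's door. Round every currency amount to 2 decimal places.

EXW: the seller makes goods available at their premises; the buyer bears all onward costs.
CIF value = EXW price + inland to port + export clearance + origin terminal + freight + insurance = 27417.00 + 1116.72 + 70.88 + 938.86 + 4392.24 + 647.17 = 34582.87
Import duty = 34582.87 × 18.8% = 6501.58
Buyer bears: inland to port 1116.72 + export clearance 70.88 + origin terminal 938.86 + freight 4392.24 + insurance 647.17 + brokerage 96.67 + duty 6501.58 = 13764.12
Landed cost = invoice 27417.00 + 13764.12 = 41181.12

Total landed cost: CNY 41181.12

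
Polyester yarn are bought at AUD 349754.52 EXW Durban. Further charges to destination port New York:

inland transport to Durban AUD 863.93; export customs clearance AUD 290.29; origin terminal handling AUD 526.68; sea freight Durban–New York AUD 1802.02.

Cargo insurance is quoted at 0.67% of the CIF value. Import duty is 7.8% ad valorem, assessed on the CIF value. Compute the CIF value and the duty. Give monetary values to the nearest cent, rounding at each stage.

CIF value: AUD 355620.09; import duty: AUD 27738.37

Let C be the CIF value. C = EXW price + pre-shipment costs + freight + 0.67% × C
C − 0.67% × C = 349754.52 + 863.93 + 290.29 + 526.68 + 1802.02
0.9933 × C = 353237.44
C = 353237.44 / 0.9933 = 355620.09
Insurance premium = 0.67% × 355620.09 = 2382.65
Import duty = 355620.09 × 7.8% = 27738.37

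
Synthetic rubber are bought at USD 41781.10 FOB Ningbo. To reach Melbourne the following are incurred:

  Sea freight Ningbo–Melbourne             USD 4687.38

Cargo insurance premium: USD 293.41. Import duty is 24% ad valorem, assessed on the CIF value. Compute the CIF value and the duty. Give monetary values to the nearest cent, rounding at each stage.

CIF = FOB price + freight + insurance
CIF = 41781.10 + 4687.38 + 293.41 = 46761.89
Import duty = 46761.89 × 24% = 11222.85

CIF value: USD 46761.89; import duty: USD 11222.85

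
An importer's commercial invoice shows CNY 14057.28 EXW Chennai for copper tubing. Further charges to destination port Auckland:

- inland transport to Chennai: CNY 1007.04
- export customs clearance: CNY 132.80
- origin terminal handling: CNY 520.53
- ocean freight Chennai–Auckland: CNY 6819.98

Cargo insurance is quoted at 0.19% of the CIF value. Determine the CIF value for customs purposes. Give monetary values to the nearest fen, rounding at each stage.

Let C be the CIF value. C = EXW price + pre-shipment costs + freight + 0.19% × C
C − 0.19% × C = 14057.28 + 1007.04 + 132.80 + 520.53 + 6819.98
0.9981 × C = 22537.63
C = 22537.63 / 0.9981 = 22580.53
Insurance premium = 0.19% × 22580.53 = 42.90

CIF value: CNY 22580.53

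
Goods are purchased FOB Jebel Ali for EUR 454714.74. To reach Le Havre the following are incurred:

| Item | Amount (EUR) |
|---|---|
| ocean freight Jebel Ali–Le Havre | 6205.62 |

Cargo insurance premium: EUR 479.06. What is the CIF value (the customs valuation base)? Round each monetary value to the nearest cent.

CIF = FOB price + freight + insurance
CIF = 454714.74 + 6205.62 + 479.06 = 461399.42

CIF value: EUR 461399.42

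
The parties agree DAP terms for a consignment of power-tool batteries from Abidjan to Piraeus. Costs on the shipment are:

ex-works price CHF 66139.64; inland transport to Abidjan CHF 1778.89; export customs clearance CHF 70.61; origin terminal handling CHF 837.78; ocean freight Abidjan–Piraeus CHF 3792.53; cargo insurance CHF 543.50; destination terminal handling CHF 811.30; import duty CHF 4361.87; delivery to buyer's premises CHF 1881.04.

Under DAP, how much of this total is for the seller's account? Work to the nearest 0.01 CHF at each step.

DAP: the seller bears all costs to the named destination except import duty and clearance.
Seller's account: goods 66139.64 + inland to port 1778.89 + export clearance 70.61 + origin terminal 837.78 + freight 3792.53 + insurance 543.50 + destination terminal 811.30 + delivery 1881.04 = 75855.29
Buyer's account: duty 4361.87 = 4361.87

Seller's account: CHF 75855.29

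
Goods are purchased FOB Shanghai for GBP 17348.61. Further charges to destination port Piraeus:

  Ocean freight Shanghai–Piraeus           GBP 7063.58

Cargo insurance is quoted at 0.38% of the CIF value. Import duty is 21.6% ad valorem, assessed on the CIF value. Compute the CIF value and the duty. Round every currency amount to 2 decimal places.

CIF value: GBP 24505.31; import duty: GBP 5293.15

Let C be the CIF value. C = FOB price + freight + 0.38% × C
C − 0.38% × C = 17348.61 + 7063.58
0.9962 × C = 24412.19
C = 24412.19 / 0.9962 = 24505.31
Insurance premium = 0.38% × 24505.31 = 93.12
Import duty = 24505.31 × 21.6% = 5293.15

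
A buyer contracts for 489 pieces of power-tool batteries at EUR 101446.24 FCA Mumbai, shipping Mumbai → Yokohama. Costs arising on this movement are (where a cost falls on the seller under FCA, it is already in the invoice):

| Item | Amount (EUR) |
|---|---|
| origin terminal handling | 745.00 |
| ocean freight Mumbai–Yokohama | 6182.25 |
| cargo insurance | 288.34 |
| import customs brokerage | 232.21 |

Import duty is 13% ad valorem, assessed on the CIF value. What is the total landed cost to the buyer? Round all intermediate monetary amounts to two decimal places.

Total landed cost: EUR 123020.08

FCA: the seller delivers export-cleared goods to the carrier; the buyer bears costs from that point.
CIF value = FCA price + origin terminal + freight + insurance = 101446.24 + 745.00 + 6182.25 + 288.34 = 108661.83
Import duty = 108661.83 × 13% = 14126.04
Buyer bears: origin terminal 745.00 + freight 6182.25 + insurance 288.34 + brokerage 232.21 + duty 14126.04 = 21573.84
Landed cost = invoice 101446.24 + 21573.84 = 123020.08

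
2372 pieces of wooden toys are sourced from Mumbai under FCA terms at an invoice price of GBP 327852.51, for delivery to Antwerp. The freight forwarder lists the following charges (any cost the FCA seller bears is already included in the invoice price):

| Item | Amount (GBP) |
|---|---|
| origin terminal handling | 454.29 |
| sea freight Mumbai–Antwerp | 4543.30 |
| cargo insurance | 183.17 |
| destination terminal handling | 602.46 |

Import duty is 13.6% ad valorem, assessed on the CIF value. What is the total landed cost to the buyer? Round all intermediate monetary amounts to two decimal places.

Total landed cost: GBP 378928.25

FCA: the seller delivers export-cleared goods to the carrier; the buyer bears costs from that point.
CIF value = FCA price + origin terminal + freight + insurance = 327852.51 + 454.29 + 4543.30 + 183.17 = 333033.27
Import duty = 333033.27 × 13.6% = 45292.52
Buyer bears: origin terminal 454.29 + freight 4543.30 + insurance 183.17 + destination terminal 602.46 + duty 45292.52 = 51075.74
Landed cost = invoice 327852.51 + 51075.74 = 378928.25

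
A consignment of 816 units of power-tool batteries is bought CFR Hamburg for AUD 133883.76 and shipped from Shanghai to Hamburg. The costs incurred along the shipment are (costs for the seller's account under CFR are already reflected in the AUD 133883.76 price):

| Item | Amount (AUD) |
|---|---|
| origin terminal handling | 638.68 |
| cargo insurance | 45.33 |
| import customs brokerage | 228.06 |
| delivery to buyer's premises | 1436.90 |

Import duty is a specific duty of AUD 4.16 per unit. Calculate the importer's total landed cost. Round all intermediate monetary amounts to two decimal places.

Total landed cost: AUD 138988.61

CFR: the seller pays costs through ocean freight to the destination port, but not insurance.
Already in the invoice (seller's account under CFR): origin terminal — exclude.
CIF value = CFR price + insurance = 133883.76 + 45.33 = 133929.09
Import duty = 816 × 4.16 = 3394.56
Buyer bears: insurance 45.33 + brokerage 228.06 + delivery 1436.90 + duty 3394.56 = 5104.85
Landed cost = invoice 133883.76 + 5104.85 = 138988.61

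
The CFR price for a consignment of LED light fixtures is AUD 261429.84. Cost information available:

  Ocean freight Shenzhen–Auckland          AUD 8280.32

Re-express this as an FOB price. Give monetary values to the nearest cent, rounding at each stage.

From CFR to FOB, the seller no longer bears: freight.
FOB price = 261429.84 − 8280.32 = 253149.52

FOB price: AUD 253149.52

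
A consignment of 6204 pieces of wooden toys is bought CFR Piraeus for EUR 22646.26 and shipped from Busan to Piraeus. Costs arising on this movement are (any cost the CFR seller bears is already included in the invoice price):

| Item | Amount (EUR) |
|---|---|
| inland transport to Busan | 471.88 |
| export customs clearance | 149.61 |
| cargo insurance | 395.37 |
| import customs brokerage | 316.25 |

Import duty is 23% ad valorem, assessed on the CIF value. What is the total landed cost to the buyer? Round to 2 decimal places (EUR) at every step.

CFR: the seller pays costs through ocean freight to the destination port, but not insurance.
Already in the invoice (seller's account under CFR): inland to port, export clearance — exclude.
CIF value = CFR price + insurance = 22646.26 + 395.37 = 23041.63
Import duty = 23041.63 × 23% = 5299.57
Buyer bears: insurance 395.37 + brokerage 316.25 + duty 5299.57 = 6011.19
Landed cost = invoice 22646.26 + 6011.19 = 28657.45

Total landed cost: EUR 28657.45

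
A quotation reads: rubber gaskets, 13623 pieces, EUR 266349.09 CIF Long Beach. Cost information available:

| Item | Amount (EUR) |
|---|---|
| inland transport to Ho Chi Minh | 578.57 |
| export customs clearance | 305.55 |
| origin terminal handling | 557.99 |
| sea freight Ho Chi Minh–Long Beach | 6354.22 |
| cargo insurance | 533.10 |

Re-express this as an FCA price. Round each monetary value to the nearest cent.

FCA price: EUR 258903.78

Not relevant to the conversion: export clearance, inland to port — on the seller under both CIF and FCA; already in the CIF price and stays in the FCA price.
From CIF to FCA, the seller no longer bears: origin terminal, freight, insurance.
FCA price = 266349.09 − 557.99 − 6354.22 − 533.10 = 258903.78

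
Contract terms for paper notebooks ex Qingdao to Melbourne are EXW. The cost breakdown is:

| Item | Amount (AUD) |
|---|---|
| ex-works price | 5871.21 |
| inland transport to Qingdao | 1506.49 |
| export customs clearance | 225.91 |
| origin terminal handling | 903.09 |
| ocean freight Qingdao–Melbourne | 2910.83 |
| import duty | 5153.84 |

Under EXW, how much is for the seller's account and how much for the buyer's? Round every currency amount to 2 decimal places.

Seller: AUD 5871.21; buyer: AUD 10700.16

EXW: the seller makes goods available at their premises; the buyer bears all onward costs.
Seller's account: goods 5871.21 = 5871.21
Buyer's account: inland to port 1506.49 + export clearance 225.91 + origin terminal 903.09 + freight 2910.83 + duty 5153.84 = 10700.16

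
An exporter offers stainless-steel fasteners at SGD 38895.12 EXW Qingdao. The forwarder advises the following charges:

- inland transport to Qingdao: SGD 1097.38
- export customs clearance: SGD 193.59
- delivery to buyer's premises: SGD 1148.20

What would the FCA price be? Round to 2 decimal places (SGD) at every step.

FCA price: SGD 40186.09

Not relevant to the conversion: delivery — on the buyer under both terms; not part of either seller's price.
From EXW to FCA, the seller additionally bears: inland to port, export clearance.
FCA price = 38895.12 + 1097.38 + 193.59 = 40186.09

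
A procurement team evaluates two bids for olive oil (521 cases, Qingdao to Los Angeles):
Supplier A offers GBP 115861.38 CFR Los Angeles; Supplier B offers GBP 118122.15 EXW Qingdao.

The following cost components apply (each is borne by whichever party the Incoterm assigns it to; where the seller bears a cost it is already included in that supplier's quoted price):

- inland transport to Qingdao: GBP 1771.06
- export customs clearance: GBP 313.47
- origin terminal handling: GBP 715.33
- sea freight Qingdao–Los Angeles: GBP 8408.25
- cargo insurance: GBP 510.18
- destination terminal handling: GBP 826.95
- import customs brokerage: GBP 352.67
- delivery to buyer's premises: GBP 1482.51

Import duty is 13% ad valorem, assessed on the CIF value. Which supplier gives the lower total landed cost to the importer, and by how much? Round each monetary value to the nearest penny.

Supplier A is cheaper by GBP 15219.84

Supplier A (CFR):
CIF value = CFR price + insurance = 115861.38 + 510.18 = 116371.56
Import duty = 116371.56 × 13% = 15128.30
Buyer bears (A): 510.18 + 826.95 + 352.67 + 1482.51 = 3172.31
Landed cost (A) = invoice 115861.38 + 3172.31 + duty 15128.30 = 134161.99
Supplier B (EXW):
CIF value = EXW price + inland to port + export clearance + origin terminal + freight + insurance = 118122.15 + 1771.06 + 313.47 + 715.33 + 8408.25 + 510.18 = 129840.44
Import duty = 129840.44 × 13% = 16879.26
Buyer bears (B): 1771.06 + 313.47 + 715.33 + 8408.25 + 510.18 + 826.95 + 352.67 + 1482.51 = 14380.42
Landed cost (B) = invoice 118122.15 + 14380.42 + duty 16879.26 = 149381.83
Difference = |134161.99 − 149381.83| = 15219.84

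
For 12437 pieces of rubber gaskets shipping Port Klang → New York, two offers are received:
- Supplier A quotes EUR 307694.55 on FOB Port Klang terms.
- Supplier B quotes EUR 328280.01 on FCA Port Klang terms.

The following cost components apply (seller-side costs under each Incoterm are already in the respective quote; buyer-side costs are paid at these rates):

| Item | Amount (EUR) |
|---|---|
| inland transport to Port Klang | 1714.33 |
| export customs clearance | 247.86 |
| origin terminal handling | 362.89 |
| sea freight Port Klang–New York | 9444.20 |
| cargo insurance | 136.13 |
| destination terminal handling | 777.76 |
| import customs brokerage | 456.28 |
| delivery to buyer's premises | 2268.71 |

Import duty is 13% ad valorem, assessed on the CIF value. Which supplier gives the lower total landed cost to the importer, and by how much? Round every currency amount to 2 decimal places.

Supplier A (FOB):
CIF value = FOB price + freight + insurance = 307694.55 + 9444.20 + 136.13 = 317274.88
Import duty = 317274.88 × 13% = 41245.73
Buyer bears (A): 9444.20 + 136.13 + 777.76 + 456.28 + 2268.71 = 13083.08
Landed cost (A) = invoice 307694.55 + 13083.08 + duty 41245.73 = 362023.36
Supplier B (FCA):
CIF value = FCA price + origin terminal + freight + insurance = 328280.01 + 362.89 + 9444.20 + 136.13 = 338223.23
Import duty = 338223.23 × 13% = 43969.02
Buyer bears (B): 362.89 + 9444.20 + 136.13 + 777.76 + 456.28 + 2268.71 = 13445.97
Landed cost (B) = invoice 328280.01 + 13445.97 + duty 43969.02 = 385695.00
Difference = |362023.36 − 385695.00| = 23671.64

Supplier A is cheaper by EUR 23671.64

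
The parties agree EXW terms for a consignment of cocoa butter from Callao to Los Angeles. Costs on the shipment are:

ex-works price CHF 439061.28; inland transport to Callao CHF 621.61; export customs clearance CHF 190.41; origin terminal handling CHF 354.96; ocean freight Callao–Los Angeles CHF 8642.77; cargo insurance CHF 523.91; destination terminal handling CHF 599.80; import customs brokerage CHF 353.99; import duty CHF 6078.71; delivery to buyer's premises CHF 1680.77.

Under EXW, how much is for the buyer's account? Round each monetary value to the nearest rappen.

EXW: the seller makes goods available at their premises; the buyer bears all onward costs.
Seller's account: goods 439061.28 = 439061.28
Buyer's account: inland to port 621.61 + export clearance 190.41 + origin terminal 354.96 + freight 8642.77 + insurance 523.91 + destination terminal 599.80 + brokerage 353.99 + duty 6078.71 + delivery 1680.77 = 19046.93

Buyer's account: CHF 19046.93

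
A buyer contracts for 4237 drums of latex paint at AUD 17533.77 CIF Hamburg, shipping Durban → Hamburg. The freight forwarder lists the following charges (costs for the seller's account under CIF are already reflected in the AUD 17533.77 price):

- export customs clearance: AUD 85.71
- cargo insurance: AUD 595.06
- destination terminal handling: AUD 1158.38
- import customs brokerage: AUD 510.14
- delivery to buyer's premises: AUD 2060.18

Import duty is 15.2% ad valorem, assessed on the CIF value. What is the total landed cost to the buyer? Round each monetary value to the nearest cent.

CIF: the seller pays costs through ocean freight and marine insurance to the destination port.
Already in the invoice (seller's account under CIF): export clearance, insurance — exclude.
The CIF price already equals the CIF value: 17533.77
Import duty = 17533.77 × 15.2% = 2665.13
Buyer bears: destination terminal 1158.38 + brokerage 510.14 + delivery 2060.18 + duty 2665.13 = 6393.83
Landed cost = invoice 17533.77 + 6393.83 = 23927.60

Total landed cost: AUD 23927.60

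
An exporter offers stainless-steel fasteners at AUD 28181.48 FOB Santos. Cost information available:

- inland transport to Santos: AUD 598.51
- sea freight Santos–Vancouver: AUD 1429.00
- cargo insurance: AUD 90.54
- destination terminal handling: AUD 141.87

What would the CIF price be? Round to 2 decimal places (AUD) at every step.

Not relevant to the conversion: inland to port — on the seller under both FOB and CIF; already in the FOB price and stays in the CIF price. destination terminal — on the buyer under both terms; not part of either seller's price.
From FOB to CIF, the seller additionally bears: freight, insurance.
CIF price = 28181.48 + 1429.00 + 90.54 = 29701.02

CIF price: AUD 29701.02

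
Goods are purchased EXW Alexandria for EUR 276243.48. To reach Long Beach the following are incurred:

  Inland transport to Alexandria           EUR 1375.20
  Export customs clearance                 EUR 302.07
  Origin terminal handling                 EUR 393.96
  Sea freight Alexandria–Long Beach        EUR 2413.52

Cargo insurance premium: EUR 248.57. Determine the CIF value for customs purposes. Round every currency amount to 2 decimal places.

CIF value: EUR 280976.80

CIF = EXW price + pre-shipment costs + freight + insurance
CIF = 276243.48 + 1375.20 + 302.07 + 393.96 + 2413.52 + 248.57 = 280976.80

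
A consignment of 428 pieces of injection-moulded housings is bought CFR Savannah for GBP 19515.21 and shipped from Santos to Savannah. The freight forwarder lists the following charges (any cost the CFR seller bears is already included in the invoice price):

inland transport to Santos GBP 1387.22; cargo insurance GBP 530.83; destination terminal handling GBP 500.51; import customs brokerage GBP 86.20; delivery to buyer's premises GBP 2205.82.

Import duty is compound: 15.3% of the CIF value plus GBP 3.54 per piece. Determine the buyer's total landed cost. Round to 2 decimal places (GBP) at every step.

CFR: the seller pays costs through ocean freight to the destination port, but not insurance.
Already in the invoice (seller's account under CFR): inland to port — exclude.
CIF value = CFR price + insurance = 19515.21 + 530.83 = 20046.04
Ad valorem component: 20046.04 × 15.3% = 3067.04
Specific component: 428 × 3.54 = 1515.12
Import duty = 3067.04 + 1515.12 = 4582.16
Buyer bears: insurance 530.83 + destination terminal 500.51 + brokerage 86.20 + delivery 2205.82 + duty 4582.16 = 7905.52
Landed cost = invoice 19515.21 + 7905.52 = 27420.73

Total landed cost: GBP 27420.73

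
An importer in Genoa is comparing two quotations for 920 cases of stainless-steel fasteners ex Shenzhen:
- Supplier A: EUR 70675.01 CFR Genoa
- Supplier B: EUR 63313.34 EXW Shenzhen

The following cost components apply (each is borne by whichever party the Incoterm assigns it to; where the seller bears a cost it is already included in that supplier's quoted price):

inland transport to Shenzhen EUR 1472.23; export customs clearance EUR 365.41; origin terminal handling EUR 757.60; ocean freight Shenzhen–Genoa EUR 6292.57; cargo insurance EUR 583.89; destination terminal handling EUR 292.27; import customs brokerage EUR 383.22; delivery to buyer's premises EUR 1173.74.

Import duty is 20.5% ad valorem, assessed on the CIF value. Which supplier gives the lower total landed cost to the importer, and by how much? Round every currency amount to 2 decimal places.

Supplier A is cheaper by EUR 1839.00

Supplier A (CFR):
CIF value = CFR price + insurance = 70675.01 + 583.89 = 71258.90
Import duty = 71258.90 × 20.5% = 14608.07
Buyer bears (A): 583.89 + 292.27 + 383.22 + 1173.74 = 2433.12
Landed cost (A) = invoice 70675.01 + 2433.12 + duty 14608.07 = 87716.20
Supplier B (EXW):
CIF value = EXW price + inland to port + export clearance + origin terminal + freight + insurance = 63313.34 + 1472.23 + 365.41 + 757.60 + 6292.57 + 583.89 = 72785.04
Import duty = 72785.04 × 20.5% = 14920.93
Buyer bears (B): 1472.23 + 365.41 + 757.60 + 6292.57 + 583.89 + 292.27 + 383.22 + 1173.74 = 11320.93
Landed cost (B) = invoice 63313.34 + 11320.93 + duty 14920.93 = 89555.20
Difference = |87716.20 − 89555.20| = 1839.00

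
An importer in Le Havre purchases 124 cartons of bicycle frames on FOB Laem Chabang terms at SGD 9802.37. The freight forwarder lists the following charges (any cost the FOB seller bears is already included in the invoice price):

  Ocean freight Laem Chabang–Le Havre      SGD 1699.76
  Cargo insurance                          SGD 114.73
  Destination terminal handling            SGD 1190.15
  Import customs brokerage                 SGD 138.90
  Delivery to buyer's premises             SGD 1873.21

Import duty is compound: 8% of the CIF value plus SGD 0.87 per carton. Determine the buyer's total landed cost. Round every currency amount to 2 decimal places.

FOB: the seller bears costs until goods are on board at the origin port; the buyer bears freight, insurance and all costs thereafter.
CIF value = FOB price + freight + insurance = 9802.37 + 1699.76 + 114.73 = 11616.86
Ad valorem component: 11616.86 × 8% = 929.35
Specific component: 124 × 0.87 = 107.88
Import duty = 929.35 + 107.88 = 1037.23
Buyer bears: freight 1699.76 + insurance 114.73 + destination terminal 1190.15 + brokerage 138.90 + delivery 1873.21 + duty 1037.23 = 6053.98
Landed cost = invoice 9802.37 + 6053.98 = 15856.35

Total landed cost: SGD 15856.35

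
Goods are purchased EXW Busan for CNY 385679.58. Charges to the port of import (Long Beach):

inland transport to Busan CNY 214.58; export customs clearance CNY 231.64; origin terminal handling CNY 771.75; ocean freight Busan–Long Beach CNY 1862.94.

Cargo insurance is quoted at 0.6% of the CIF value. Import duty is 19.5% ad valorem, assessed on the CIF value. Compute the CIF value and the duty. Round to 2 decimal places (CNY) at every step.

Let C be the CIF value. C = EXW price + pre-shipment costs + freight + 0.6% × C
C − 0.6% × C = 385679.58 + 214.58 + 231.64 + 771.75 + 1862.94
0.994 × C = 388760.49
C = 388760.49 / 0.994 = 391107.13
Insurance premium = 0.6% × 391107.13 = 2346.64
Import duty = 391107.13 × 19.5% = 76265.89

CIF value: CNY 391107.13; import duty: CNY 76265.89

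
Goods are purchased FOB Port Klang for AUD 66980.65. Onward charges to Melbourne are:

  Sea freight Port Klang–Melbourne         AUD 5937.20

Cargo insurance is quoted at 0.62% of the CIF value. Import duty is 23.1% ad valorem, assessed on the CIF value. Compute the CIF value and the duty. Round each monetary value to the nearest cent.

CIF value: AUD 73372.76; import duty: AUD 16949.11

Let C be the CIF value. C = FOB price + freight + 0.62% × C
C − 0.62% × C = 66980.65 + 5937.20
0.9938 × C = 72917.85
C = 72917.85 / 0.9938 = 73372.76
Insurance premium = 0.62% × 73372.76 = 454.91
Import duty = 73372.76 × 23.1% = 16949.11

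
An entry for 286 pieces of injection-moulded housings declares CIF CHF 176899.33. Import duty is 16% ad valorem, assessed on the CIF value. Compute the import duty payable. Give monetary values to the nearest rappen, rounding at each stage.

Import duty = 176899.33 × 16% = 28303.89

Import duty: CHF 28303.89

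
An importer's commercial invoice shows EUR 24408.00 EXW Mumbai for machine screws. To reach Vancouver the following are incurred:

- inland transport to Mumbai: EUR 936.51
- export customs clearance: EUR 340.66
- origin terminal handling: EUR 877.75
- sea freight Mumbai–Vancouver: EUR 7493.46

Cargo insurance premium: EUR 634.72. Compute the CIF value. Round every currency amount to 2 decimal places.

CIF value: EUR 34691.10

CIF = EXW price + pre-shipment costs + freight + insurance
CIF = 24408.00 + 936.51 + 340.66 + 877.75 + 7493.46 + 634.72 = 34691.10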